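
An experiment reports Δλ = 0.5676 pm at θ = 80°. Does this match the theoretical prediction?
No, inconsistent

Calculate the expected shift for θ = 80°:

Δλ_expected = λ_C(1 - cos(80°))
Δλ_expected = 2.4263 × (1 - cos(80°))
Δλ_expected = 2.4263 × 0.8264
Δλ_expected = 2.0050 pm

Given shift: 0.5676 pm
Expected shift: 2.0050 pm
Difference: 1.4373 pm

The values do not match. The given shift corresponds to θ ≈ 40.0°, not 80°.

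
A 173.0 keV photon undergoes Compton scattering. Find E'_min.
103.1539 keV (at θ = 180°)

The scattered photon has minimum energy when its wavelength is maximum, i.e., when the Compton shift Δλ = λ_C(1 − cos θ) is maximum. This occurs at θ = 180° (backscattering), giving Δλ_max = 2λ_C = 4.8526 pm.

Initial wavelength: λ₀ = hc/E₀ = 7.1667 pm
Maximum final wavelength: λ'_max = λ₀ + 2λ_C = 7.1667 + 4.8526 = 12.0193 pm
Minimum final energy: E'_min = hc/λ'_max = 103.1539 keV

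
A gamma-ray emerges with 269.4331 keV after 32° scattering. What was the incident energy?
292.9000 keV

Convert final energy to wavelength (hc ≈ 1239.842 keV·pm):
λ' = hc/E' = 1239.842 / 269.4331 = 4.6017 pm

Calculate the Compton shift:
Δλ = λ_C(1 - cos(32°))
Δλ = 2.4263 × (1 - cos(32°))
Δλ = 0.3687 pm

Initial wavelength:
λ = λ' - Δλ = 4.6017 - 0.3687 = 4.2330 pm

Initial energy:
E = hc/λ = 1239.842 / 4.2330 = 292.9000 keV

(Intermediate values are shown rounded; full precision is carried through to the final answer.)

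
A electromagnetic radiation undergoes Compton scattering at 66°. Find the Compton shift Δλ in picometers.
1.4394 pm

Using the Compton scattering formula:
Δλ = λ_C(1 - cos θ)

where λ_C = h/(m_e·c) ≈ 2.4263 pm is the Compton wavelength of an electron.

For θ = 66°:
cos(66°) = 0.4067
1 - cos(66°) = 0.5933

Δλ = 2.4263 × 0.5933
Δλ = 1.4394 pm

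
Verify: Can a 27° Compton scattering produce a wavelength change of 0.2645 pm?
Yes, consistent

Calculate the expected shift for θ = 27°:

Δλ_expected = λ_C(1 - cos(27°))
Δλ_expected = 2.4263 × (1 - cos(27°))
Δλ_expected = 2.4263 × 0.1090
Δλ_expected = 0.2645 pm

Given shift: 0.2645 pm
Expected shift: 0.2645 pm
Difference: 0.0000 pm

The values match. This is consistent with Compton scattering at the stated angle.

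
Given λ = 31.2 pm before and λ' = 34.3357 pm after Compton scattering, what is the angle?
107.00°

First find the wavelength shift:
Δλ = λ' - λ = 34.3357 - 31.2 = 3.1357 pm

Using Δλ = λ_C(1 - cos θ), with λ_C = h/(m_e·c) ≈ 2.42631024 pm:
cos θ = 1 - Δλ/λ_C
cos θ = 1 - 3.1357/2.42631024
cos θ = -0.292374

θ = arccos(-0.292374)
θ = 107.00°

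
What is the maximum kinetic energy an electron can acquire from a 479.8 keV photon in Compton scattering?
313.0807 keV

Maximum energy transfer occurs at θ = 180° (backscattering).

Initial photon: E₀ = 479.8 keV → λ₀ = 2.5841 pm

Maximum Compton shift (at 180°):
Δλ_max = 2λ_C = 2 × 2.4263 = 4.8526 pm

Final wavelength:
λ' = 2.5841 + 4.8526 = 7.4367 pm

Minimum photon energy (maximum energy to electron):
E'_min = hc/λ' = 166.7193 keV

Maximum electron kinetic energy:
K_max = E₀ - E'_min = 479.8000 - 166.7193 = 313.0807 keV

(Intermediate values are shown rounded; full precision is carried through to the final answer.)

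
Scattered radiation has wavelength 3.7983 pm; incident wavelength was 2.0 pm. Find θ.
75.00°

First find the wavelength shift:
Δλ = λ' - λ = 3.7983 - 2.0 = 1.7983 pm

Using Δλ = λ_C(1 - cos θ), with λ_C = h/(m_e·c) ≈ 2.42631024 pm:
cos θ = 1 - Δλ/λ_C
cos θ = 1 - 1.7983/2.42631024
cos θ = 0.258833

θ = arccos(0.258833)
θ = 75.00°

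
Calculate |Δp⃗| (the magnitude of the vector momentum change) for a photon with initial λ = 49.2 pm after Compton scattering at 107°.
2.1009e-23 kg·m/s

Photon momentum magnitude is p = h/λ.

Initial momentum:
p₀ = h/λ = 6.6261e-34/4.9200e-11 = 1.3468e-23 kg·m/s

After scattering:
λ' = λ + Δλ = 49.2 + 3.1357 = 52.3357 pm
p' = h/λ' = 6.6261e-34/5.2336e-11 = 1.2661e-23 kg·m/s

Momentum is a vector; the scattered photon's direction makes angle θ = 107° with the incident direction. The magnitude of the vector change Δp⃗ = p⃗₀ − p⃗' is found from the law of cosines:
|Δp⃗|² = p₀² + p'² − 2p₀p'cos θ
|Δp⃗|² = (1.3468e-23)² + (1.2661e-23)² − 2·1.3468e-23·1.2661e-23·cos(107°)
|Δp⃗| = 2.1009e-23 kg·m/s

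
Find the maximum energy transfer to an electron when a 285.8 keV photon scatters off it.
150.8992 keV

Maximum energy transfer occurs at θ = 180° (backscattering).

Initial photon: E₀ = 285.8 keV → λ₀ = 4.3381 pm

Maximum Compton shift (at 180°):
Δλ_max = 2λ_C = 2 × 2.4263 = 4.8526 pm

Final wavelength:
λ' = 4.3381 + 4.8526 = 9.1908 pm

Minimum photon energy (maximum energy to electron):
E'_min = hc/λ' = 134.9008 keV

Maximum electron kinetic energy:
K_max = E₀ - E'_min = 285.8000 - 134.9008 = 150.8992 keV

(Intermediate values are shown rounded; full precision is carried through to the final answer.)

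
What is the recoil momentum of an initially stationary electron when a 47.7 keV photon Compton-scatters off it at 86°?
3.3415e-23 kg·m/s

The electron is initially at rest, so by conservation of momentum:
p⃗_e = p⃗₀ − p⃗'  (incident photon momentum minus scattered photon momentum)

Photon momentum magnitudes (p = h/λ = E/c):
λ₀ = hc/E₀ = 25.9925 pm → p₀ = h/λ₀ = 2.5492e-23 kg·m/s
Δλ = λ_C(1 − cos 86°) = 2.2571 pm
λ' = 28.2496 pm → p' = h/λ' = 2.3455e-23 kg·m/s

The scattered photon makes angle θ = 86° with the incident direction, so by the law of cosines:
|p⃗_e|² = p₀² + p'² − 2p₀p'cos θ
|p⃗_e|² = (2.5492e-23)² + (2.3455e-23)² − 2·2.5492e-23·2.3455e-23·cos(86°)
|p⃗_e| = 3.3415e-23 kg·m/s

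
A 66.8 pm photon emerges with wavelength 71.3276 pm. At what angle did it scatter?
150.00°

First find the wavelength shift:
Δλ = λ' - λ = 71.3276 - 66.8 = 4.5276 pm

Using Δλ = λ_C(1 - cos θ), with λ_C = h/(m_e·c) ≈ 2.42631024 pm:
cos θ = 1 - Δλ/λ_C
cos θ = 1 - 4.5276/2.42631024
cos θ = -0.866043

θ = arccos(-0.866043)
θ = 150.00°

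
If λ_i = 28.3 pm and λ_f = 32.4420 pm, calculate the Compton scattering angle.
135.00°

First find the wavelength shift:
Δλ = λ' - λ = 32.4420 - 28.3 = 4.1420 pm

Using Δλ = λ_C(1 - cos θ), with λ_C = h/(m_e·c) ≈ 2.42631024 pm:
cos θ = 1 - Δλ/λ_C
cos θ = 1 - 4.1420/2.42631024
cos θ = -0.707119

θ = arccos(-0.707119)
θ = 135.00°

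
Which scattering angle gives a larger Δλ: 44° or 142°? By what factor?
142° produces the larger shift by a factor of 6.371

Calculate both shifts using Δλ = λ_C(1 - cos θ):

For θ₁ = 44°:
Δλ₁ = 2.4263 × (1 - cos(44°))
Δλ₁ = 2.4263 × 0.2807
Δλ₁ = 0.6810 pm

For θ₂ = 142°:
Δλ₂ = 2.4263 × (1 - cos(142°))
Δλ₂ = 2.4263 × 1.7880
Δλ₂ = 4.3383 pm

The 142° angle produces the larger shift.
Ratio: 4.3383/0.6810 = 6.371

(Intermediate values are shown rounded; full precision is carried through to the final answer.)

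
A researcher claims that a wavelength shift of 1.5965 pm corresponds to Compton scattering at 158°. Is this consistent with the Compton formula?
No, inconsistent

Calculate the expected shift for θ = 158°:

Δλ_expected = λ_C(1 - cos(158°))
Δλ_expected = 2.4263 × (1 - cos(158°))
Δλ_expected = 2.4263 × 1.9272
Δλ_expected = 4.6759 pm

Given shift: 1.5965 pm
Expected shift: 4.6759 pm
Difference: 3.0795 pm

The values do not match. The given shift corresponds to θ ≈ 70.0°, not 158°.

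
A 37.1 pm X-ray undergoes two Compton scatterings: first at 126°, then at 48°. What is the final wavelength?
41.7553 pm

Apply Compton shift twice:

First scattering at θ₁ = 126°:
Δλ₁ = λ_C(1 - cos(126°))
Δλ₁ = 2.4263 × 1.5878
Δλ₁ = 3.8525 pm

After first scattering:
λ₁ = 37.1 + 3.8525 = 40.9525 pm

Second scattering at θ₂ = 48°:
Δλ₂ = λ_C(1 - cos(48°))
Δλ₂ = 2.4263 × 0.3309
Δλ₂ = 0.8028 pm

Final wavelength:
λ₂ = 40.9525 + 0.8028 = 41.7553 pm

Total shift: Δλ_total = 3.8525 + 0.8028 = 4.6553 pm

(Intermediate values are shown rounded; full precision is carried through to the final answer.)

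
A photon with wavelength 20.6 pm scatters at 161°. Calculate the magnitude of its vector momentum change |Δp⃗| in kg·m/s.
5.7543e-23 kg·m/s

Photon momentum magnitude is p = h/λ.

Initial momentum:
p₀ = h/λ = 6.6261e-34/2.0600e-11 = 3.2165e-23 kg·m/s

After scattering:
λ' = λ + Δλ = 20.6 + 4.7204 = 25.3204 pm
p' = h/λ' = 6.6261e-34/2.5320e-11 = 2.6169e-23 kg·m/s

Momentum is a vector; the scattered photon's direction makes angle θ = 161° with the incident direction. The magnitude of the vector change Δp⃗ = p⃗₀ − p⃗' is found from the law of cosines:
|Δp⃗|² = p₀² + p'² − 2p₀p'cos θ
|Δp⃗|² = (3.2165e-23)² + (2.6169e-23)² − 2·3.2165e-23·2.6169e-23·cos(161°)
|Δp⃗| = 5.7543e-23 kg·m/s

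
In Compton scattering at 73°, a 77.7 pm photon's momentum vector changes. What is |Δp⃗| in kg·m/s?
1.0036e-23 kg·m/s

Photon momentum magnitude is p = h/λ.

Initial momentum:
p₀ = h/λ = 6.6261e-34/7.7700e-11 = 8.5278e-24 kg·m/s

After scattering:
λ' = λ + Δλ = 77.7 + 1.7169 = 79.4169 pm
p' = h/λ' = 6.6261e-34/7.9417e-11 = 8.3434e-24 kg·m/s

Momentum is a vector; the scattered photon's direction makes angle θ = 73° with the incident direction. The magnitude of the vector change Δp⃗ = p⃗₀ − p⃗' is found from the law of cosines:
|Δp⃗|² = p₀² + p'² − 2p₀p'cos θ
|Δp⃗|² = (8.5278e-24)² + (8.3434e-24)² − 2·8.5278e-24·8.3434e-24·cos(73°)
|Δp⃗| = 1.0036e-23 kg·m/s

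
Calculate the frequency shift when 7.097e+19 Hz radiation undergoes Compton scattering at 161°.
3.745e+19 Hz (decrease)

Convert frequency to wavelength (c = 299792458 m/s):
λ₀ = c/f₀ = 299792458/7.097e+19 = 4.2242139e-12 m = 4.2242 pm

Calculate Compton shift:
Δλ = λ_C(1 - cos(161°)) = 4.7204 pm

Final wavelength:
λ' = λ₀ + Δλ = 4.2242 + 4.7204 = 8.9446 pm

Final frequency:
f' = c/λ' = 299792458/8.9446455e-12 = 3.3516416e+19 Hz

Frequency shift (decrease):
Δf = f₀ - f' = 7.097e+19 - 3.3516416e+19 = 3.745e+19 Hz

(Intermediate values are shown rounded; full precision is carried through to the final answer.)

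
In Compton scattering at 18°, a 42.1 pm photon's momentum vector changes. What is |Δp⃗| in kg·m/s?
4.9175e-24 kg·m/s

Photon momentum magnitude is p = h/λ.

Initial momentum:
p₀ = h/λ = 6.6261e-34/4.2100e-11 = 1.5739e-23 kg·m/s

After scattering:
λ' = λ + Δλ = 42.1 + 0.1188 = 42.2188 pm
p' = h/λ' = 6.6261e-34/4.2219e-11 = 1.5695e-23 kg·m/s

Momentum is a vector; the scattered photon's direction makes angle θ = 18° with the incident direction. The magnitude of the vector change Δp⃗ = p⃗₀ − p⃗' is found from the law of cosines:
|Δp⃗|² = p₀² + p'² − 2p₀p'cos θ
|Δp⃗|² = (1.5739e-23)² + (1.5695e-23)² − 2·1.5739e-23·1.5695e-23·cos(18°)
|Δp⃗| = 4.9175e-24 kg·m/s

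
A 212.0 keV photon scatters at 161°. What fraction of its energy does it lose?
0.4466 (or 44.66%)

Calculate initial and final photon energies:

Initial: E₀ = 212.0 keV → λ₀ = 5.8483 pm
Compton shift: Δλ = 4.7204 pm
Final wavelength: λ' = 10.5687 pm
Final energy: E' = 117.3122 keV

Fractional energy loss:
(E₀ - E')/E₀ = (212.0000 - 117.3122)/212.0000
= 94.6878/212.0000
= 0.4466
= 44.66%

(Intermediate values are shown rounded; full precision is carried through to the final answer.)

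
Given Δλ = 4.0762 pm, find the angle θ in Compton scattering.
132.84°

From the Compton formula Δλ = λ_C(1 - cos θ), we can solve for θ:

cos θ = 1 - Δλ/λ_C

Given:
- Δλ = 4.0762 pm
- λ_C = h/(m_e·c) ≈ 2.42631024 pm

cos θ = 1 - 4.0762/2.42631024
cos θ = 1 - 1.680000
cos θ = -0.680000

θ = arccos(-0.680000)
θ = 132.84°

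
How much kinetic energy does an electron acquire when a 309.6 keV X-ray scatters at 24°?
15.4098 keV

By energy conservation: K_e = E_initial - E_final

First find the scattered photon energy:
Initial wavelength: λ = hc/E = 4.0047 pm
Compton shift: Δλ = λ_C(1 - cos(24°)) = 0.2098 pm
Final wavelength: λ' = 4.0047 + 0.2098 = 4.2144 pm
Final photon energy: E' = hc/λ' = 294.1902 keV

Electron kinetic energy:
K_e = E - E' = 309.6000 - 294.1902 = 15.4098 keV

(Intermediate values are shown rounded; full precision is carried through to the final answer.)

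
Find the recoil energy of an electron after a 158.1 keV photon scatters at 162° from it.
59.5121 keV

By energy conservation: K_e = E_initial - E_final

First find the scattered photon energy:
Initial wavelength: λ = hc/E = 7.8421 pm
Compton shift: Δλ = λ_C(1 - cos(162°)) = 4.7339 pm
Final wavelength: λ' = 7.8421 + 4.7339 = 12.5760 pm
Final photon energy: E' = hc/λ' = 98.5879 keV

Electron kinetic energy:
K_e = E - E' = 158.1000 - 98.5879 = 59.5121 keV

(Intermediate values are shown rounded; full precision is carried through to the final answer.)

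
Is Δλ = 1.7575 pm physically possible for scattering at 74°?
Yes, consistent

Calculate the expected shift for θ = 74°:

Δλ_expected = λ_C(1 - cos(74°))
Δλ_expected = 2.4263 × (1 - cos(74°))
Δλ_expected = 2.4263 × 0.7244
Δλ_expected = 1.7575 pm

Given shift: 1.7575 pm
Expected shift: 1.7575 pm
Difference: 0.0000 pm

The values match. This is consistent with Compton scattering at the stated angle.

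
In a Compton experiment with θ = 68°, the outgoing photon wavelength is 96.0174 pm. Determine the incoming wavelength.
94.5000 pm

From λ' = λ + Δλ, we have λ = λ' - Δλ

First calculate the Compton shift:
Δλ = λ_C(1 - cos θ)
Δλ = 2.4263 × (1 - cos(68°))
Δλ = 2.4263 × 0.6254
Δλ = 1.5174 pm

Initial wavelength:
λ = λ' - Δλ
λ = 96.0174 - 1.5174
λ = 94.5000 pm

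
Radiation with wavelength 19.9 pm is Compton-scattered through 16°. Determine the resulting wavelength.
19.9940 pm

Using the Compton scattering formula:
λ' = λ + Δλ = λ + λ_C(1 - cos θ)

Given:
- Initial wavelength λ = 19.9 pm
- Scattering angle θ = 16°
- Compton wavelength λ_C ≈ 2.4263 pm

Calculate the shift:
Δλ = 2.4263 × (1 - cos(16°))
Δλ = 2.4263 × 0.0387
Δλ = 0.0940 pm

Final wavelength:
λ' = 19.9 + 0.0940 = 19.9940 pm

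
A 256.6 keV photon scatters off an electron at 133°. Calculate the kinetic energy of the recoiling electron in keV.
117.4929 keV

By energy conservation: K_e = E_initial - E_final

First find the scattered photon energy:
Initial wavelength: λ = hc/E = 4.8318 pm
Compton shift: Δλ = λ_C(1 - cos(133°)) = 4.0810 pm
Final wavelength: λ' = 4.8318 + 4.0810 = 8.9129 pm
Final photon energy: E' = hc/λ' = 139.1071 keV

Electron kinetic energy:
K_e = E - E' = 256.6000 - 139.1071 = 117.4929 keV

(Intermediate values are shown rounded; full precision is carried through to the final answer.)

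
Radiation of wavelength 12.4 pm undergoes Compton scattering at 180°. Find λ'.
17.2526 pm

Using the Compton formula: λ' = λ + λ_C(1 − cos θ)

For θ = 180°, cos θ = -1 (exact) = -1.0000, so:
1 − cos 180° = 1 − (-1) = 2.0000

Δλ = λ_C × 2.0000 = 2.4263 × 2.0000 = 4.8526 pm

λ' = 12.4 + 4.8526 = 17.2526 pm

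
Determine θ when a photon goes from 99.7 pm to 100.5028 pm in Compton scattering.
48.00°

First find the wavelength shift:
Δλ = λ' - λ = 100.5028 - 99.7 = 0.8028 pm

Using Δλ = λ_C(1 - cos θ), with λ_C = h/(m_e·c) ≈ 2.42631024 pm:
cos θ = 1 - Δλ/λ_C
cos θ = 1 - 0.8028/2.42631024
cos θ = 0.669127

θ = arccos(0.669127)
θ = 48.00°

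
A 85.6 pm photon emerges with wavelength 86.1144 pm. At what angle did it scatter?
38.00°

First find the wavelength shift:
Δλ = λ' - λ = 86.1144 - 85.6 = 0.5144 pm

Using Δλ = λ_C(1 - cos θ), with λ_C = h/(m_e·c) ≈ 2.42631024 pm:
cos θ = 1 - Δλ/λ_C
cos θ = 1 - 0.5144/2.42631024
cos θ = 0.787991

θ = arccos(0.787991)
θ = 38.00°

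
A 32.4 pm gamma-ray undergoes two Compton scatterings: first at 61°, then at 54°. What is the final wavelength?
34.6502 pm

Apply Compton shift twice:

First scattering at θ₁ = 61°:
Δλ₁ = λ_C(1 - cos(61°))
Δλ₁ = 2.4263 × 0.5152
Δλ₁ = 1.2500 pm

After first scattering:
λ₁ = 32.4 + 1.2500 = 33.6500 pm

Second scattering at θ₂ = 54°:
Δλ₂ = λ_C(1 - cos(54°))
Δλ₂ = 2.4263 × 0.4122
Δλ₂ = 1.0002 pm

Final wavelength:
λ₂ = 33.6500 + 1.0002 = 34.6502 pm

Total shift: Δλ_total = 1.2500 + 1.0002 = 2.2502 pm

(Intermediate values are shown rounded; full precision is carried through to the final answer.)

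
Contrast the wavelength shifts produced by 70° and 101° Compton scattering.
101° produces the larger shift by a factor of 1.810

Calculate both shifts using Δλ = λ_C(1 - cos θ):

For θ₁ = 70°:
Δλ₁ = 2.4263 × (1 - cos(70°))
Δλ₁ = 2.4263 × 0.6580
Δλ₁ = 1.5965 pm

For θ₂ = 101°:
Δλ₂ = 2.4263 × (1 - cos(101°))
Δλ₂ = 2.4263 × 1.1908
Δλ₂ = 2.8893 pm

The 101° angle produces the larger shift.
Ratio: 2.8893/1.5965 = 1.810

(Intermediate values are shown rounded; full precision is carried through to the final answer.)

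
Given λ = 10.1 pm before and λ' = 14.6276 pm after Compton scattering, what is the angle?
150.00°

First find the wavelength shift:
Δλ = λ' - λ = 14.6276 - 10.1 = 4.5276 pm

Using Δλ = λ_C(1 - cos θ), with λ_C = h/(m_e·c) ≈ 2.42631024 pm:
cos θ = 1 - Δλ/λ_C
cos θ = 1 - 4.5276/2.42631024
cos θ = -0.866043

θ = arccos(-0.866043)
θ = 150.00°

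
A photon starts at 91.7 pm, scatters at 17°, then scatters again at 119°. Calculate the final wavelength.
95.4086 pm

Apply Compton shift twice:

First scattering at θ₁ = 17°:
Δλ₁ = λ_C(1 - cos(17°))
Δλ₁ = 2.4263 × 0.0437
Δλ₁ = 0.1060 pm

After first scattering:
λ₁ = 91.7 + 0.1060 = 91.8060 pm

Second scattering at θ₂ = 119°:
Δλ₂ = λ_C(1 - cos(119°))
Δλ₂ = 2.4263 × 1.4848
Δλ₂ = 3.6026 pm

Final wavelength:
λ₂ = 91.8060 + 3.6026 = 95.4086 pm

Total shift: Δλ_total = 0.1060 + 3.6026 = 3.7086 pm

(Intermediate values are shown rounded; full precision is carried through to the final answer.)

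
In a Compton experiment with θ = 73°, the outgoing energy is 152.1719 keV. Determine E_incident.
192.8000 keV

Convert final energy to wavelength (hc ≈ 1239.842 keV·pm):
λ' = hc/E' = 1239.842 / 152.1719 = 8.1476 pm

Calculate the Compton shift:
Δλ = λ_C(1 - cos(73°))
Δλ = 2.4263 × (1 - cos(73°))
Δλ = 1.7169 pm

Initial wavelength:
λ = λ' - Δλ = 8.1476 - 1.7169 = 6.4307 pm

Initial energy:
E = hc/λ = 1239.842 / 6.4307 = 192.8000 keV

(Intermediate values are shown rounded; full precision is carried through to the final answer.)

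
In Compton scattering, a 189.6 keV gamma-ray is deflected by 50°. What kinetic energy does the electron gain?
22.1886 keV

By energy conservation: K_e = E_initial - E_final

First find the scattered photon energy:
Initial wavelength: λ = hc/E = 6.5393 pm
Compton shift: Δλ = λ_C(1 - cos(50°)) = 0.8667 pm
Final wavelength: λ' = 6.5393 + 0.8667 = 7.4060 pm
Final photon energy: E' = hc/λ' = 167.4114 keV

Electron kinetic energy:
K_e = E - E' = 189.6000 - 167.4114 = 22.1886 keV

(Intermediate values are shown rounded; full precision is carried through to the final answer.)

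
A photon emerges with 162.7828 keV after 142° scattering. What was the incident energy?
378.1997 keV

Convert final energy to wavelength (hc ≈ 1239.842 keV·pm):
λ' = hc/E' = 1239.842 / 162.7828 = 7.6165 pm

Calculate the Compton shift:
Δλ = λ_C(1 - cos(142°))
Δλ = 2.4263 × (1 - cos(142°))
Δλ = 4.3383 pm

Initial wavelength:
λ = λ' - Δλ = 7.6165 - 4.3383 = 3.2783 pm

Initial energy:
E = hc/λ = 1239.842 / 3.2783 = 378.1997 keV

(Intermediate values are shown rounded; full precision is carried through to the final answer.)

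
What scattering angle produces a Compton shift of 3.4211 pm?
114.20°

From the Compton formula Δλ = λ_C(1 - cos θ), we can solve for θ:

cos θ = 1 - Δλ/λ_C

Given:
- Δλ = 3.4211 pm
- λ_C = h/(m_e·c) ≈ 2.42631024 pm

cos θ = 1 - 3.4211/2.42631024
cos θ = 1 - 1.410001
cos θ = -0.410001

θ = arccos(-0.410001)
θ = 114.20°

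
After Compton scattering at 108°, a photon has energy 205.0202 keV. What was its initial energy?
431.8002 keV

Convert final energy to wavelength (hc ≈ 1239.842 keV·pm):
λ' = hc/E' = 1239.842 / 205.0202 = 6.0474 pm

Calculate the Compton shift:
Δλ = λ_C(1 - cos(108°))
Δλ = 2.4263 × (1 - cos(108°))
Δλ = 3.1761 pm

Initial wavelength:
λ = λ' - Δλ = 6.0474 - 3.1761 = 2.8713 pm

Initial energy:
E = hc/λ = 1239.842 / 2.8713 = 431.8002 keV

(Intermediate values are shown rounded; full precision is carried through to the final answer.)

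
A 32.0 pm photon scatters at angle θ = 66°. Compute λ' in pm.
33.4394 pm

Using the Compton scattering formula:
λ' = λ + Δλ = λ + λ_C(1 - cos θ)

Given:
- Initial wavelength λ = 32.0 pm
- Scattering angle θ = 66°
- Compton wavelength λ_C ≈ 2.4263 pm

Calculate the shift:
Δλ = 2.4263 × (1 - cos(66°))
Δλ = 2.4263 × 0.5933
Δλ = 1.4394 pm

Final wavelength:
λ' = 32.0 + 1.4394 = 33.4394 pm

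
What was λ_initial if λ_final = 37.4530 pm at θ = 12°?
37.4000 pm

From λ' = λ + Δλ, we have λ = λ' - Δλ

First calculate the Compton shift:
Δλ = λ_C(1 - cos θ)
Δλ = 2.4263 × (1 - cos(12°))
Δλ = 2.4263 × 0.0219
Δλ = 0.0530 pm

Initial wavelength:
λ = λ' - Δλ
λ = 37.4530 - 0.0530
λ = 37.4000 pm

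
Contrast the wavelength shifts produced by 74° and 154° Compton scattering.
154° produces the larger shift by a factor of 2.621

Calculate both shifts using Δλ = λ_C(1 - cos θ):

For θ₁ = 74°:
Δλ₁ = 2.4263 × (1 - cos(74°))
Δλ₁ = 2.4263 × 0.7244
Δλ₁ = 1.7575 pm

For θ₂ = 154°:
Δλ₂ = 2.4263 × (1 - cos(154°))
Δλ₂ = 2.4263 × 1.8988
Δλ₂ = 4.6071 pm

The 154° angle produces the larger shift.
Ratio: 4.6071/1.7575 = 2.621

(Intermediate values are shown rounded; full precision is carried through to the final answer.)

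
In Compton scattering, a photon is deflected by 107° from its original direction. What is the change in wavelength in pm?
3.1357 pm

Using the Compton scattering formula:
Δλ = λ_C(1 - cos θ)

where λ_C = h/(m_e·c) ≈ 2.4263 pm is the Compton wavelength of an electron.

For θ = 107°:
cos(107°) = -0.2924
1 - cos(107°) = 1.2924

Δλ = 2.4263 × 1.2924
Δλ = 3.1357 pm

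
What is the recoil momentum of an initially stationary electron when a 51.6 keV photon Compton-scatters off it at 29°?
1.3727e-23 kg·m/s

The electron is initially at rest, so by conservation of momentum:
p⃗_e = p⃗₀ − p⃗'  (incident photon momentum minus scattered photon momentum)

Photon momentum magnitudes (p = h/λ = E/c):
λ₀ = hc/E₀ = 24.0279 pm → p₀ = h/λ₀ = 2.7577e-23 kg·m/s
Δλ = λ_C(1 − cos 29°) = 0.3042 pm
λ' = 24.3322 pm → p' = h/λ' = 2.7232e-23 kg·m/s

The scattered photon makes angle θ = 29° with the incident direction, so by the law of cosines:
|p⃗_e|² = p₀² + p'² − 2p₀p'cos θ
|p⃗_e|² = (2.7577e-23)² + (2.7232e-23)² − 2·2.7577e-23·2.7232e-23·cos(29°)
|p⃗_e| = 1.3727e-23 kg·m/s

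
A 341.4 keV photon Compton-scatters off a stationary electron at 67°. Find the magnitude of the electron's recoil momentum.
1.7781e-22 kg·m/s

The electron is initially at rest, so by conservation of momentum:
p⃗_e = p⃗₀ − p⃗'  (incident photon momentum minus scattered photon momentum)

Photon momentum magnitudes (p = h/λ = E/c):
λ₀ = hc/E₀ = 3.6316 pm → p₀ = h/λ₀ = 1.8245e-22 kg·m/s
Δλ = λ_C(1 − cos 67°) = 1.4783 pm
λ' = 5.1099 pm → p' = h/λ' = 1.2967e-22 kg·m/s

The scattered photon makes angle θ = 67° with the incident direction, so by the law of cosines:
|p⃗_e|² = p₀² + p'² − 2p₀p'cos θ
|p⃗_e|² = (1.8245e-22)² + (1.2967e-22)² − 2·1.8245e-22·1.2967e-22·cos(67°)
|p⃗_e| = 1.7781e-22 kg·m/s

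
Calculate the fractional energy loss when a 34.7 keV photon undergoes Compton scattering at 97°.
0.0708 (or 7.08%)

Calculate initial and final photon energies:

Initial: E₀ = 34.7 keV → λ₀ = 35.7303 pm
Compton shift: Δλ = 2.7220 pm
Final wavelength: λ' = 38.4523 pm
Final energy: E' = 32.2436 keV

Fractional energy loss:
(E₀ - E')/E₀ = (34.7000 - 32.2436)/34.7000
= 2.4564/34.7000
= 0.0708
= 7.08%

(Intermediate values are shown rounded; full precision is carried through to the final answer.)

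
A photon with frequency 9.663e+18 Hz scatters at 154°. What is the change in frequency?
1.249e+18 Hz (decrease)

Convert frequency to wavelength (c = 299792458 m/s):
λ₀ = c/f₀ = 299792458/9.663e+18 = 3.1024781e-11 m = 31.0248 pm

Calculate Compton shift:
Δλ = λ_C(1 - cos(154°)) = 4.6071 pm

Final wavelength:
λ' = λ₀ + Δλ = 31.0248 + 4.6071 = 35.6318 pm

Final frequency:
f' = c/λ' = 299792458/3.5631844e-11 = 8.4136105e+18 Hz

Frequency shift (decrease):
Δf = f₀ - f' = 9.663e+18 - 8.4136105e+18 = 1.249e+18 Hz

(Intermediate values are shown rounded; full precision is carried through to the final answer.)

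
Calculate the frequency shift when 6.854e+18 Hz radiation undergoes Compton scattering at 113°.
4.909e+17 Hz (decrease)

Convert frequency to wavelength (c = 299792458 m/s):
λ₀ = c/f₀ = 299792458/6.854e+18 = 4.3739781e-11 m = 43.7398 pm

Calculate Compton shift:
Δλ = λ_C(1 - cos(113°)) = 3.3743 pm

Final wavelength:
λ' = λ₀ + Δλ = 43.7398 + 3.3743 = 47.1141 pm

Final frequency:
f' = c/λ' = 299792458/4.7114126e-11 = 6.3631119e+18 Hz

Frequency shift (decrease):
Δf = f₀ - f' = 6.854e+18 - 6.3631119e+18 = 4.909e+17 Hz

(Intermediate values are shown rounded; full precision is carried through to the final answer.)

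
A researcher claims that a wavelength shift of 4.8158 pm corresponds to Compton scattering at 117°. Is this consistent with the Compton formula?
No, inconsistent

Calculate the expected shift for θ = 117°:

Δλ_expected = λ_C(1 - cos(117°))
Δλ_expected = 2.4263 × (1 - cos(117°))
Δλ_expected = 2.4263 × 1.4540
Δλ_expected = 3.5278 pm

Given shift: 4.8158 pm
Expected shift: 3.5278 pm
Difference: 1.2879 pm

The values do not match. The given shift corresponds to θ ≈ 170.0°, not 117°.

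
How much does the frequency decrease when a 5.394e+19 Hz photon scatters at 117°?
2.094e+19 Hz (decrease)

Convert frequency to wavelength (c = 299792458 m/s):
λ₀ = c/f₀ = 299792458/5.394e+19 = 5.5578876e-12 m = 5.5579 pm

Calculate Compton shift:
Δλ = λ_C(1 - cos(117°)) = 3.5278 pm

Final wavelength:
λ' = λ₀ + Δλ = 5.5579 + 3.5278 = 9.0857 pm

Final frequency:
f' = c/λ' = 299792458/9.0857196e-12 = 3.2996006e+19 Hz

Frequency shift (decrease):
Δf = f₀ - f' = 5.394e+19 - 3.2996006e+19 = 2.094e+19 Hz

(Intermediate values are shown rounded; full precision is carried through to the final answer.)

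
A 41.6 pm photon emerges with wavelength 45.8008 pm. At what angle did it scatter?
137.00°

First find the wavelength shift:
Δλ = λ' - λ = 45.8008 - 41.6 = 4.2008 pm

Using Δλ = λ_C(1 - cos θ), with λ_C = h/(m_e·c) ≈ 2.42631024 pm:
cos θ = 1 - Δλ/λ_C
cos θ = 1 - 4.2008/2.42631024
cos θ = -0.731353

θ = arccos(-0.731353)
θ = 137.00°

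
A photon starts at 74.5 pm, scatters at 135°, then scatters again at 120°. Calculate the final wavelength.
82.2814 pm

Apply Compton shift twice:

First scattering at θ₁ = 135°:
Δλ₁ = λ_C(1 - cos(135°))
Δλ₁ = 2.4263 × 1.7071
Δλ₁ = 4.1420 pm

After first scattering:
λ₁ = 74.5 + 4.1420 = 78.6420 pm

Second scattering at θ₂ = 120°:
Δλ₂ = λ_C(1 - cos(120°))
Δλ₂ = 2.4263 × 1.5000
Δλ₂ = 3.6395 pm

Final wavelength:
λ₂ = 78.6420 + 3.6395 = 82.2814 pm

Total shift: Δλ_total = 4.1420 + 3.6395 = 7.7814 pm

(Intermediate values are shown rounded; full precision is carried through to the final answer.)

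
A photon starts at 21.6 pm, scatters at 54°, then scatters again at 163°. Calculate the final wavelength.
27.3468 pm

Apply Compton shift twice:

First scattering at θ₁ = 54°:
Δλ₁ = λ_C(1 - cos(54°))
Δλ₁ = 2.4263 × 0.4122
Δλ₁ = 1.0002 pm

After first scattering:
λ₁ = 21.6 + 1.0002 = 22.6002 pm

Second scattering at θ₂ = 163°:
Δλ₂ = λ_C(1 - cos(163°))
Δλ₂ = 2.4263 × 1.9563
Δλ₂ = 4.7466 pm

Final wavelength:
λ₂ = 22.6002 + 4.7466 = 27.3468 pm

Total shift: Δλ_total = 1.0002 + 4.7466 = 5.7468 pm

(Intermediate values are shown rounded; full precision is carried through to the final answer.)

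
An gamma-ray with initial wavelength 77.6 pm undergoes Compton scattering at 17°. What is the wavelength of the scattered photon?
77.7060 pm

Using the Compton scattering formula:
λ' = λ + Δλ = λ + λ_C(1 - cos θ)

Given:
- Initial wavelength λ = 77.6 pm
- Scattering angle θ = 17°
- Compton wavelength λ_C ≈ 2.4263 pm

Calculate the shift:
Δλ = 2.4263 × (1 - cos(17°))
Δλ = 2.4263 × 0.0437
Δλ = 0.1060 pm

Final wavelength:
λ' = 77.6 + 0.1060 = 77.7060 pm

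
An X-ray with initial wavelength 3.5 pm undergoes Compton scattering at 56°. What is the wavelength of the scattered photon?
4.5695 pm

Using the Compton scattering formula:
λ' = λ + Δλ = λ + λ_C(1 - cos θ)

Given:
- Initial wavelength λ = 3.5 pm
- Scattering angle θ = 56°
- Compton wavelength λ_C ≈ 2.4263 pm

Calculate the shift:
Δλ = 2.4263 × (1 - cos(56°))
Δλ = 2.4263 × 0.4408
Δλ = 1.0695 pm

Final wavelength:
λ' = 3.5 + 1.0695 = 4.5695 pm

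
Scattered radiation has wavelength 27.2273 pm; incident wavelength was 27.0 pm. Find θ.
25.00°

First find the wavelength shift:
Δλ = λ' - λ = 27.2273 - 27.0 = 0.2273 pm

Using Δλ = λ_C(1 - cos θ), with λ_C = h/(m_e·c) ≈ 2.42631024 pm:
cos θ = 1 - Δλ/λ_C
cos θ = 1 - 0.2273/2.42631024
cos θ = 0.906319

θ = arccos(0.906319)
θ = 25.00°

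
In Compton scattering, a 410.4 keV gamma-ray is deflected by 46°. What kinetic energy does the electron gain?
80.8223 keV

By energy conservation: K_e = E_initial - E_final

First find the scattered photon energy:
Initial wavelength: λ = hc/E = 3.0211 pm
Compton shift: Δλ = λ_C(1 - cos(46°)) = 0.7409 pm
Final wavelength: λ' = 3.0211 + 0.7409 = 3.7619 pm
Final photon energy: E' = hc/λ' = 329.5777 keV

Electron kinetic energy:
K_e = E - E' = 410.4000 - 329.5777 = 80.8223 keV

(Intermediate values are shown rounded; full precision is carried through to the final answer.)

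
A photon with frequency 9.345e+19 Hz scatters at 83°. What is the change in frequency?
3.730e+19 Hz (decrease)

Convert frequency to wavelength (c = 299792458 m/s):
λ₀ = c/f₀ = 299792458/9.345e+19 = 3.2080520e-12 m = 3.2081 pm

Calculate Compton shift:
Δλ = λ_C(1 - cos(83°)) = 2.1306 pm

Final wavelength:
λ' = λ₀ + Δλ = 3.2081 + 2.1306 = 5.3387 pm

Final frequency:
f' = c/λ' = 299792458/5.3386694e-12 = 5.6154902e+19 Hz

Frequency shift (decrease):
Δf = f₀ - f' = 9.345e+19 - 5.6154902e+19 = 3.730e+19 Hz

(Intermediate values are shown rounded; full precision is carried through to the final answer.)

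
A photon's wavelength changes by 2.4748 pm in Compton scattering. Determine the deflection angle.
91.15°

From the Compton formula Δλ = λ_C(1 - cos θ), we can solve for θ:

cos θ = 1 - Δλ/λ_C

Given:
- Δλ = 2.4748 pm
- λ_C = h/(m_e·c) ≈ 2.42631024 pm

cos θ = 1 - 2.4748/2.42631024
cos θ = 1 - 1.019985
cos θ = -0.019985

θ = arccos(-0.019985)
θ = 91.15°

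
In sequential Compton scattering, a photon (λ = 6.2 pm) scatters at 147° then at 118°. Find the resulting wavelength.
14.2266 pm

Apply Compton shift twice:

First scattering at θ₁ = 147°:
Δλ₁ = λ_C(1 - cos(147°))
Δλ₁ = 2.4263 × 1.8387
Δλ₁ = 4.4612 pm

After first scattering:
λ₁ = 6.2 + 4.4612 = 10.6612 pm

Second scattering at θ₂ = 118°:
Δλ₂ = λ_C(1 - cos(118°))
Δλ₂ = 2.4263 × 1.4695
Δλ₂ = 3.5654 pm

Final wavelength:
λ₂ = 10.6612 + 3.5654 = 14.2266 pm

Total shift: Δλ_total = 4.4612 + 3.5654 = 8.0266 pm

(Intermediate values are shown rounded; full precision is carried through to the final answer.)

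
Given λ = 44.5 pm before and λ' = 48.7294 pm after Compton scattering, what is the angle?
138.00°

First find the wavelength shift:
Δλ = λ' - λ = 48.7294 - 44.5 = 4.2294 pm

Using Δλ = λ_C(1 - cos θ), with λ_C = h/(m_e·c) ≈ 2.42631024 pm:
cos θ = 1 - Δλ/λ_C
cos θ = 1 - 4.2294/2.42631024
cos θ = -0.743141

θ = arccos(-0.743141)
θ = 138.00°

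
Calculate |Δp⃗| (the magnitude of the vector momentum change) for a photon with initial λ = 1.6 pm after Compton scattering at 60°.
3.5978e-22 kg·m/s

Photon momentum magnitude is p = h/λ.

Initial momentum:
p₀ = h/λ = 6.6261e-34/1.6000e-12 = 4.1413e-22 kg·m/s

After scattering:
λ' = λ + Δλ = 1.6 + 1.2132 = 2.8132 pm
p' = h/λ' = 6.6261e-34/2.8132e-12 = 2.3554e-22 kg·m/s

Momentum is a vector; the scattered photon's direction makes angle θ = 60° with the incident direction. The magnitude of the vector change Δp⃗ = p⃗₀ − p⃗' is found from the law of cosines:
|Δp⃗|² = p₀² + p'² − 2p₀p'cos θ
|Δp⃗|² = (4.1413e-22)² + (2.3554e-22)² − 2·4.1413e-22·2.3554e-22·cos(60°)
|Δp⃗| = 3.5978e-22 kg·m/s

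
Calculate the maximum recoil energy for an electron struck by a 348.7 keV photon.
201.2443 keV

Maximum energy transfer occurs at θ = 180° (backscattering).

Initial photon: E₀ = 348.7 keV → λ₀ = 3.5556 pm

Maximum Compton shift (at 180°):
Δλ_max = 2λ_C = 2 × 2.4263 = 4.8526 pm

Final wavelength:
λ' = 3.5556 + 4.8526 = 8.4082 pm

Minimum photon energy (maximum energy to electron):
E'_min = hc/λ' = 147.4557 keV

Maximum electron kinetic energy:
K_max = E₀ - E'_min = 348.7000 - 147.4557 = 201.2443 keV

(Intermediate values are shown rounded; full precision is carried through to the final answer.)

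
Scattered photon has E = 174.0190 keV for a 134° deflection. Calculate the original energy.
411.4997 keV

Convert final energy to wavelength (hc ≈ 1239.842 keV·pm):
λ' = hc/E' = 1239.842 / 174.0190 = 7.1248 pm

Calculate the Compton shift:
Δλ = λ_C(1 - cos(134°))
Δλ = 2.4263 × (1 - cos(134°))
Δλ = 4.1118 pm

Initial wavelength:
λ = λ' - Δλ = 7.1248 - 4.1118 = 3.0130 pm

Initial energy:
E = hc/λ = 1239.842 / 3.0130 = 411.4997 keV

(Intermediate values are shown rounded; full precision is carried through to the final answer.)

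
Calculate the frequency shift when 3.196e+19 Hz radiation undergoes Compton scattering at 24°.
6.991e+17 Hz (decrease)

Convert frequency to wavelength (c = 299792458 m/s):
λ₀ = c/f₀ = 299792458/3.196e+19 = 9.3802396e-12 m = 9.3802 pm

Calculate Compton shift:
Δλ = λ_C(1 - cos(24°)) = 0.2098 pm

Final wavelength:
λ' = λ₀ + Δλ = 9.3802 + 0.2098 = 9.5900 pm

Final frequency:
f' = c/λ' = 299792458/9.5900052e-12 = 3.1260928e+19 Hz

Frequency shift (decrease):
Δf = f₀ - f' = 3.196e+19 - 3.1260928e+19 = 6.991e+17 Hz

(Intermediate values are shown rounded; full precision is carried through to the final answer.)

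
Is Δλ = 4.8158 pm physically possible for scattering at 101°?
No, inconsistent

Calculate the expected shift for θ = 101°:

Δλ_expected = λ_C(1 - cos(101°))
Δλ_expected = 2.4263 × (1 - cos(101°))
Δλ_expected = 2.4263 × 1.1908
Δλ_expected = 2.8893 pm

Given shift: 4.8158 pm
Expected shift: 2.8893 pm
Difference: 1.9265 pm

The values do not match. The given shift corresponds to θ ≈ 170.0°, not 101°.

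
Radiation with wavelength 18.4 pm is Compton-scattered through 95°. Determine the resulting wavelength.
21.0378 pm

Using the Compton scattering formula:
λ' = λ + Δλ = λ + λ_C(1 - cos θ)

Given:
- Initial wavelength λ = 18.4 pm
- Scattering angle θ = 95°
- Compton wavelength λ_C ≈ 2.4263 pm

Calculate the shift:
Δλ = 2.4263 × (1 - cos(95°))
Δλ = 2.4263 × 1.0872
Δλ = 2.6378 pm

Final wavelength:
λ' = 18.4 + 2.6378 = 21.0378 pm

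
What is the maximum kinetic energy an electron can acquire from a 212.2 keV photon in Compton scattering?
96.2773 keV

Maximum energy transfer occurs at θ = 180° (backscattering).

Initial photon: E₀ = 212.2 keV → λ₀ = 5.8428 pm

Maximum Compton shift (at 180°):
Δλ_max = 2λ_C = 2 × 2.4263 = 4.8526 pm

Final wavelength:
λ' = 5.8428 + 4.8526 = 10.6954 pm

Minimum photon energy (maximum energy to electron):
E'_min = hc/λ' = 115.9227 keV

Maximum electron kinetic energy:
K_max = E₀ - E'_min = 212.2000 - 115.9227 = 96.2773 keV

(Intermediate values are shown rounded; full precision is carried through to the final answer.)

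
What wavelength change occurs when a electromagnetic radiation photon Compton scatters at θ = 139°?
4.2575 pm

Using the Compton scattering formula:
Δλ = λ_C(1 - cos θ)

where λ_C = h/(m_e·c) ≈ 2.4263 pm is the Compton wavelength of an electron.

For θ = 139°:
cos(139°) = -0.7547
1 - cos(139°) = 1.7547

Δλ = 2.4263 × 1.7547
Δλ = 4.2575 pm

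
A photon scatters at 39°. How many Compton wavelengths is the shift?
0.2229 λ_C

The Compton shift formula is:
Δλ = λ_C(1 - cos θ)

Dividing both sides by λ_C:
Δλ/λ_C = 1 - cos θ

For θ = 39°:
Δλ/λ_C = 1 - cos(39°)
Δλ/λ_C = 1 - 0.7771
Δλ/λ_C = 0.2229

This means the shift is 0.2229 × λ_C = 0.5407 pm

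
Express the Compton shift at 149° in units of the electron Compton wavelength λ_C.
1.8572 λ_C

The Compton shift formula is:
Δλ = λ_C(1 - cos θ)

Dividing both sides by λ_C:
Δλ/λ_C = 1 - cos θ

For θ = 149°:
Δλ/λ_C = 1 - cos(149°)
Δλ/λ_C = 1 - -0.8572
Δλ/λ_C = 1.8572

This means the shift is 1.8572 × λ_C = 4.5061 pm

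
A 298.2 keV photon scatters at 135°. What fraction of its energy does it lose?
0.4990 (or 49.90%)

Calculate initial and final photon energies:

Initial: E₀ = 298.2 keV → λ₀ = 4.1578 pm
Compton shift: Δλ = 4.1420 pm
Final wavelength: λ' = 8.2997 pm
Final energy: E' = 149.3835 keV

Fractional energy loss:
(E₀ - E')/E₀ = (298.2000 - 149.3835)/298.2000
= 148.8165/298.2000
= 0.4990
= 49.90%

(Intermediate values are shown rounded; full precision is carried through to the final answer.)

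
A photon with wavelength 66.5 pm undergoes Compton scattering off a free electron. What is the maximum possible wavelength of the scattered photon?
71.3526 pm (at θ = 180°)

The Compton shift is Δλ = λ_C(1 − cos θ).

Since cos θ ranges from −1 to 1, the factor (1 − cos θ) ranges from 0 to 2; the maximum shift occurs at θ = 180° (backscattering):
Δλ_max = 2λ_C = 2 × 2.4263 pm = 4.8526 pm

Maximum scattered wavelength:
λ'_max = λ₀ + Δλ_max = 66.5 + 4.8526 = 71.3526 pm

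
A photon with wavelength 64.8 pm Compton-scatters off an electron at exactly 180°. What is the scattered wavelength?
69.6526 pm

Using the Compton formula: λ' = λ + λ_C(1 − cos θ)

For θ = 180°, cos θ = -1 (exact) = -1.0000, so:
1 − cos 180° = 1 − (-1) = 2.0000

Δλ = λ_C × 2.0000 = 2.4263 × 2.0000 = 4.8526 pm

λ' = 64.8 + 4.8526 = 69.6526 pm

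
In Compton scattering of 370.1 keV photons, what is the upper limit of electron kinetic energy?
218.9484 keV

Maximum energy transfer occurs at θ = 180° (backscattering).

Initial photon: E₀ = 370.1 keV → λ₀ = 3.3500 pm

Maximum Compton shift (at 180°):
Δλ_max = 2λ_C = 2 × 2.4263 = 4.8526 pm

Final wavelength:
λ' = 3.3500 + 4.8526 = 8.2026 pm

Minimum photon energy (maximum energy to electron):
E'_min = hc/λ' = 151.1516 keV

Maximum electron kinetic energy:
K_max = E₀ - E'_min = 370.1000 - 151.1516 = 218.9484 keV

(Intermediate values are shown rounded; full precision is carried through to the final answer.)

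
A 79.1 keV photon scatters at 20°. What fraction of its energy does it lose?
0.0092 (or 0.92%)

Calculate initial and final photon energies:

Initial: E₀ = 79.1 keV → λ₀ = 15.6744 pm
Compton shift: Δλ = 0.1463 pm
Final wavelength: λ' = 15.8207 pm
Final energy: E' = 78.3684 keV

Fractional energy loss:
(E₀ - E')/E₀ = (79.1000 - 78.3684)/79.1000
= 0.7316/79.1000
= 0.0092
= 0.92%

(Intermediate values are shown rounded; full precision is carried through to the final answer.)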